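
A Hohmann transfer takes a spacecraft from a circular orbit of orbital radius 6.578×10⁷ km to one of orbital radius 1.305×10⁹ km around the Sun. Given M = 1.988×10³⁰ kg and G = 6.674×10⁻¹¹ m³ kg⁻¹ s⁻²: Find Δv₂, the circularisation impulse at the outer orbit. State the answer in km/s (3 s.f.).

Δv ≈ 6.96 km/s

μ = GM = 6.674×10⁻¹¹ × 1.988×10³⁰ = 1.327×10²⁰ m³/s².
r₁ = 6.578×10⁷ km = 6.578×10¹⁰ m.
r₂ = 1.305×10⁹ km = 1.305×10¹² m.
Transfer ellipse a_t = (r₁ + r₂)/2 = 6.854×10¹¹ m.
At r₁: circular v_c1 = √(μ/r₁) = 44910 m/s; transfer-perihelion v_p = √[μ(2/r₁ − 1/a_t)] = 61970 m/s.
At r₂: circular v_c2 = √(μ/r₂) = 10080 m/s; transfer-aphelion v_a = √[μ(2/r₂ − 1/a_t)] = 3124 m/s.
Δv₂ = v_c2 − v_a = 6959 m/s.
= 6.959 km/s.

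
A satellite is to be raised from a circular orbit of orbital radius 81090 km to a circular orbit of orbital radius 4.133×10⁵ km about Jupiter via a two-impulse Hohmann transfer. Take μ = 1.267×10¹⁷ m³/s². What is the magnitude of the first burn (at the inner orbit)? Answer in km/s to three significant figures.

r₁ = 81090 km = 8.109×10⁷ m.
r₂ = 4.133×10⁵ km = 4.133×10⁸ m.
Transfer ellipse a_t = (r₁ + r₂)/2 = 2.472×10⁸ m.
At r₁: circular v_c1 = √(μ/r₁) = 39530 m/s; transfer-perijove v_p = √[μ(2/r₁ − 1/a_t)] = 51110 m/s.
Δv₁ = v_p − v_c1 = 11580 m/s.
= 11.58 km/s.

Δv ≈ 11.6 km/s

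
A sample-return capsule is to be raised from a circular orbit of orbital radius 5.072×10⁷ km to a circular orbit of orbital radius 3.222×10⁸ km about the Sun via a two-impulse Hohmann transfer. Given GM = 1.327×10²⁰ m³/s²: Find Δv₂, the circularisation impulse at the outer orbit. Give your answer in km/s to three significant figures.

Δv ≈ 9.71 km/s

r₁ = 5.072×10⁷ km = 5.072×10¹⁰ m.
r₂ = 3.222×10⁸ km = 3.222×10¹¹ m.
Transfer ellipse a_t = (r₁ + r₂)/2 = 1.865×10¹¹ m.
At r₁: circular v_c1 = √(μ/r₁) = 51150 m/s; transfer-perihelion v_p = √[μ(2/r₁ − 1/a_t)] = 67240 m/s.
At r₂: circular v_c2 = √(μ/r₂) = 20290 m/s; transfer-aphelion v_a = √[μ(2/r₂ − 1/a_t)] = 10580 m/s.
Δv₂ = v_c2 − v_a = 9710 m/s.
= 9.710 km/s.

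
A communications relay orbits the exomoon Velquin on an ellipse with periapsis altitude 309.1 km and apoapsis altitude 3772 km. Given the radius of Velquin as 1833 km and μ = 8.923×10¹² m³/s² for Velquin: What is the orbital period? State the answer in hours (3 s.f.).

r_p = 1833 + 309.1 = 2142.1 km = 2.1421×10⁶ m.
r_a = 1833 + 3772 = 5605.0 km = 5.6050×10⁶ m.
Semi-major axis a = (r_p + r_a)/2 = (2142.1 + 5605.0)/2 = 3873.6 km = 3.874×10⁶ m.
By Kepler's third law T = 2π√(a³/μ) = 2π × 2.552×10³ = 1.604×10⁴ s.
= 4.454 hours.

T ≈ 4.45 hours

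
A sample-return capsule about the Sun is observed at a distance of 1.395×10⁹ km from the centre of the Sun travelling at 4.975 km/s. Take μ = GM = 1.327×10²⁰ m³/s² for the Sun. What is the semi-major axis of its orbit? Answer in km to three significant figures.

a ≈ 8.02×10⁸ km

r = 1.395×10¹² m.
Specific orbital energy ε = v²/2 − μ/r = (4975)²/2 − 1.327×10²⁰/1.395×10¹² = -8.275×10⁷ J/kg.
Since ε = −μ/(2a), a = −μ/(2ε) = 8.018×10¹¹ m = 8.0181×10⁸ km.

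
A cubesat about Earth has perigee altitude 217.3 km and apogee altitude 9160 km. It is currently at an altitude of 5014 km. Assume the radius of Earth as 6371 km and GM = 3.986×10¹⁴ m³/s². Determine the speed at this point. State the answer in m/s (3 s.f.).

v ≈ 5830 m/s

r_p = 6371 + 217.3 = 6588.3 km = 6.5883×10⁶ m.
r_a = 6371 + 9160 = 15531 km = 1.5531×10⁷ m.
r = 6371 + 5014 = 11385 km = 1.138×10⁷ m.
Semi-major axis a = (r_p + r_a)/2 = 11060 km = 1.106×10⁷ m.
Vis-viva: v² = μ(2/r − 1/a) = 3.986×10¹⁴ × (1.757×10⁻⁷ − 9.042×10⁻⁸) = 3.398×10⁷ m²/s².
v = 5829 m/s.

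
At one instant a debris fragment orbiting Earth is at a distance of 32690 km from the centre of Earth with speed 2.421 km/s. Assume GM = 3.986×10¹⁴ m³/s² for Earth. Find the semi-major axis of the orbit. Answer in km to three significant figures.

a ≈ 21500 km

r = 3.269×10⁷ m.
Vis-viva rearranged: 1/a = 2/r − v²/μ = 6.118×10⁻⁸ − 1.470×10⁻⁸ = 4.648×10⁻⁸ m⁻¹.
a = 2.152×10⁷ m = 21516 km.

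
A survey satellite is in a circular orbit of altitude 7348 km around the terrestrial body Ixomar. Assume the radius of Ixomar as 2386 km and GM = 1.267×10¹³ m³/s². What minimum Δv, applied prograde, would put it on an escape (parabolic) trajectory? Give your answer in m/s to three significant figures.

r = 2386 + 7348 = 9734.0 km = 9.7340×10⁶ m.
Circular speed v_c = √(μ/r) = 1141 m/s.
Escape speed v_esc = √(2μ/r) = √2 × v_c = 1613 m/s.
Δv = v_esc − v_c = 472.6 m/s.

Δv ≈ 473 m/s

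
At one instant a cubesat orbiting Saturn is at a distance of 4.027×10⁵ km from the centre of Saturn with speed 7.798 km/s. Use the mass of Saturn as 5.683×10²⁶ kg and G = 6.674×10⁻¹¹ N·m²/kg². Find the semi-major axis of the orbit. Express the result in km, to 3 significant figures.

a ≈ 2.97×10⁵ km

μ = GM = 6.674×10⁻¹¹ × 5.683×10²⁶ = 3.793×10¹⁶ m³/s².
r = 4.027×10⁸ m.
Vis-viva rearranged: 1/a = 2/r − v²/μ = 4.966×10⁻⁹ − 1.603×10⁻⁹ = 3.363×10⁻⁹ m⁻¹.
a = 2.973×10⁸ m = 2.9733×10⁵ km.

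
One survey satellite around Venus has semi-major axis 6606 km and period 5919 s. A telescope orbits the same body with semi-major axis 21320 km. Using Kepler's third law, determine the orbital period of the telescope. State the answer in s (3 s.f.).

Kepler's third law: T² ∝ a³, so T₂ = T₁ (a₂/a₁)^(3/2).
a₂/a₁ = 3.227, (a₂/a₁)^(3/2) = 5.798.
T₂ = 5919 × 5.798 = 34320 s.

T₂ ≈ 34300 s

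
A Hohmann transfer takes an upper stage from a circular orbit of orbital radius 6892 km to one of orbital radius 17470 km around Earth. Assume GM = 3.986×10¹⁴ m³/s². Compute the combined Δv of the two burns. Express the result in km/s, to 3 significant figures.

Δv_total ≈ 2.69 km/s

r₁ = 6892 km = 6.892×10⁶ m.
r₂ = 17470 km = 1.747×10⁷ m.
Transfer ellipse a_t = (r₁ + r₂)/2 = 1.218×10⁷ m.
At r₁: circular v_c1 = √(μ/r₁) = 7605 m/s; transfer-perigee v_p = √[μ(2/r₁ − 1/a_t)] = 9108 m/s.
Δv₁ = v_p − v_c1 = 1503 m/s.
At r₂: circular v_c2 = √(μ/r₂) = 4777 m/s; transfer-apogee v_a = √[μ(2/r₂ − 1/a_t)] = 3593 m/s.
Δv₂ = v_c2 − v_a = 1184 m/s.
Total Δv = Δv₁ + Δv₂ = 2686 m/s = 2.686 km/s.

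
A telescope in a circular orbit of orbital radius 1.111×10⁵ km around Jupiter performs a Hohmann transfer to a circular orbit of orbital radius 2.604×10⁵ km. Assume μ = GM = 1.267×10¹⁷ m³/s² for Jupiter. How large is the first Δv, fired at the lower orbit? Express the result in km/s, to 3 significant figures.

Δv ≈ 6.21 km/s

r₁ = 1.111×10⁵ km = 1.111×10⁸ m.
r₂ = 2.604×10⁵ km = 2.604×10⁸ m.
Transfer ellipse a_t = (r₁ + r₂)/2 = 1.858×10⁸ m.
At r₁: circular v_c1 = √(μ/r₁) = 33770 m/s; transfer-perijove v_p = √[μ(2/r₁ − 1/a_t)] = 39980 m/s.
Δv₁ = v_p − v_c1 = 6214 m/s.
= 6.214 km/s.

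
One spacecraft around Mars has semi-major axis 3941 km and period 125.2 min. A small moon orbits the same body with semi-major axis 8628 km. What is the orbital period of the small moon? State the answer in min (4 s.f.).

Kepler's third law: T² ∝ a³, so T₂ = T₁ (a₂/a₁)^(3/2).
a₂/a₁ = 2.189, (a₂/a₁)^(3/2) = 3.239.
T₂ = 125.2 × 3.239 = 405.6 min.

T₂ ≈ 405.6 min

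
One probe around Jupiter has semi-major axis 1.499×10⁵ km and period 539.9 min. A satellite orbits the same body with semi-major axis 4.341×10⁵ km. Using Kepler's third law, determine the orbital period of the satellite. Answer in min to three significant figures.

T₂ ≈ 2660 min

Kepler's third law: T² ∝ a³, so T₂ = T₁ (a₂/a₁)^(3/2).
a₂/a₁ = 2.896, (a₂/a₁)^(3/2) = 4.928.
T₂ = 539.9 × 4.928 = 2661 min.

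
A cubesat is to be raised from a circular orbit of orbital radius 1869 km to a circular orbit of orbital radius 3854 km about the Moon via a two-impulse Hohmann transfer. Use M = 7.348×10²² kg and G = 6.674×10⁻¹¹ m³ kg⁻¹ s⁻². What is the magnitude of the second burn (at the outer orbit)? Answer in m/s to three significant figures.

Δv ≈ 216 m/s

μ = GM = 6.674×10⁻¹¹ × 7.348×10²² = 4.904×10¹² m³/s².
r₁ = 1869 km = 1.869×10⁶ m.
r₂ = 3854 km = 3.854×10⁶ m.
Transfer ellipse a_t = (r₁ + r₂)/2 = 2.862×10⁶ m.
At r₁: circular v_c1 = √(μ/r₁) = 1620 m/s; transfer-perilune v_p = √[μ(2/r₁ − 1/a_t)] = 1880 m/s.
At r₂: circular v_c2 = √(μ/r₂) = 1128 m/s; transfer-apolune v_a = √[μ(2/r₂ − 1/a_t)] = 911.7 m/s.
Δv₂ = v_c2 − v_a = 216.4 m/s.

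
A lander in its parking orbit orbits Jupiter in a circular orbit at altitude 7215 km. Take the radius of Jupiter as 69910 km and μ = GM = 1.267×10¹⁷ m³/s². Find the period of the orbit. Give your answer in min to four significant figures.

r = 69910 + 7215 = 77125 km = 7.7125×10⁷ m.
Kepler's third law: T = 2π√(r³/μ) = 2π√((7.712×10⁷)³ / 1.267×10¹⁷).
r³/μ = 3.621×10⁶ s², so T = 2π × 1.903×10³ = 1.196×10⁴ s.
Converting: 1.196×10⁴ s ÷ 60.00 = 199.3 min.

T ≈ 199.3 min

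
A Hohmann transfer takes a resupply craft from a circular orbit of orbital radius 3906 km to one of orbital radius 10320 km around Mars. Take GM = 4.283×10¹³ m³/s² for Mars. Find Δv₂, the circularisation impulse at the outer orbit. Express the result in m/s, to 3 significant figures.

r₁ = 3906 km = 3.906×10⁶ m.
r₂ = 10320 km = 1.032×10⁷ m.
Transfer ellipse a_t = (r₁ + r₂)/2 = 7.113×10⁶ m.
At r₁: circular v_c1 = √(μ/r₁) = 3311 m/s; transfer-periapsis v_p = √[μ(2/r₁ − 1/a_t)] = 3989 m/s.
At r₂: circular v_c2 = √(μ/r₂) = 2037 m/s; transfer-apoapsis v_a = √[μ(2/r₂ − 1/a_t)] = 1510 m/s.
Δv₂ = v_c2 − v_a = 527.6 m/s.

Δv ≈ 528 m/s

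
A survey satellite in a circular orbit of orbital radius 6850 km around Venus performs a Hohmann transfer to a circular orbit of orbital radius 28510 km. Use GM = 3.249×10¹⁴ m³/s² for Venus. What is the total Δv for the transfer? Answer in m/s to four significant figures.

r₁ = 6850 km = 6.850×10⁶ m.
r₂ = 28510 km = 2.851×10⁷ m.
Transfer ellipse a_t = (r₁ + r₂)/2 = 1.768×10⁷ m.
At r₁: circular v_c1 = √(μ/r₁) = 6887 m/s; transfer-periapsis v_p = √[μ(2/r₁ − 1/a_t)] = 8746 m/s.
Δv₁ = v_p − v_c1 = 1859 m/s.
At r₂: circular v_c2 = √(μ/r₂) = 3376 m/s; transfer-apoapsis v_a = √[μ(2/r₂ − 1/a_t)] = 2101 m/s.
Δv₂ = v_c2 − v_a = 1275 m/s.
Total Δv = Δv₁ + Δv₂ = 3133 m/s.

Δv_total ≈ 3133 m/s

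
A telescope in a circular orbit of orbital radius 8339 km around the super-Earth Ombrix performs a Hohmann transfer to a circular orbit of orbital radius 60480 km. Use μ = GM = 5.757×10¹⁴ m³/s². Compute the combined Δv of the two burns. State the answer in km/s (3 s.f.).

r₁ = 8339 km = 8.339×10⁶ m.
r₂ = 60480 km = 6.048×10⁷ m.
Transfer ellipse a_t = (r₁ + r₂)/2 = 3.441×10⁷ m.
At r₁: circular v_c1 = √(μ/r₁) = 8309 m/s; transfer-periapsis v_p = √[μ(2/r₁ − 1/a_t)] = 11020 m/s.
Δv₁ = v_p − v_c1 = 2707 m/s.
At r₂: circular v_c2 = √(μ/r₂) = 3085 m/s; transfer-apoapsis v_a = √[μ(2/r₂ − 1/a_t)] = 1519 m/s.
Δv₂ = v_c2 − v_a = 1566 m/s.
Total Δv = Δv₁ + Δv₂ = 4273 m/s = 4.273 km/s.

Δv_total ≈ 4.27 km/s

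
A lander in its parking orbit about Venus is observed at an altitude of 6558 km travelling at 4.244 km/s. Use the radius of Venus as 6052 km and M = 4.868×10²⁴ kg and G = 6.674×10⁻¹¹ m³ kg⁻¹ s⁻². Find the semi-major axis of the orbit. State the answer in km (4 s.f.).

μ = GM = 6.674×10⁻¹¹ × 4.868×10²⁴ = 3.249×10¹⁴ m³/s².
r = 6052 + 6558 = 12610 km = 1.261×10⁷ m.
Specific orbital energy ε = v²/2 − μ/r = (4244)²/2 − 3.249×10¹⁴/1.261×10⁷ = -1.676×10⁷ J/kg.
Since ε = −μ/(2a), a = −μ/(2ε) = 9.693×10⁶ m = 9693.2 km.

a ≈ 9693 km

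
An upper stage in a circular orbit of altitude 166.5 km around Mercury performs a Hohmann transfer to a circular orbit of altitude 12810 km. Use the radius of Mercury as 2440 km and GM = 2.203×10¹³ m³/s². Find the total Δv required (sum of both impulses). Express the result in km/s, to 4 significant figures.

r₁ = 2440 + 166.5 = 2606.5 km = 2.6065×10⁶ m.
r₂ = 2440 + 12810 = 15250 km = 1.5250×10⁷ m.
Transfer ellipse a_t = (r₁ + r₂)/2 = 8.928×10⁶ m.
At r₁: circular v_c1 = √(μ/r₁) = 2907 m/s; transfer-periherm v_p = √[μ(2/r₁ − 1/a_t)] = 3800 m/s.
Δv₁ = v_p − v_c1 = 892.3 m/s.
At r₂: circular v_c2 = √(μ/r₂) = 1202 m/s; transfer-apoherm v_a = √[μ(2/r₂ − 1/a_t)] = 649.4 m/s.
Δv₂ = v_c2 − v_a = 552.5 m/s.
Total Δv = Δv₁ + Δv₂ = 1445 m/s = 1.445 km/s.

Δv_total ≈ 1.445 km/s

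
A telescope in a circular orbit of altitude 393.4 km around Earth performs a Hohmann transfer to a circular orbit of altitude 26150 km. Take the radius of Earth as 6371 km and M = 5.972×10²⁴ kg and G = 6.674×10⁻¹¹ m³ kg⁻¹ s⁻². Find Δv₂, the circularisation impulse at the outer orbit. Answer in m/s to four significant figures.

μ = GM = 6.674×10⁻¹¹ × 5.972×10²⁴ = 3.986×10¹⁴ m³/s².
r₁ = 6371 + 393.4 = 6764.4 km = 6.7644×10⁶ m.
r₂ = 6371 + 26150 = 32521 km = 3.2521×10⁷ m.
Transfer ellipse a_t = (r₁ + r₂)/2 = 1.964×10⁷ m.
At r₁: circular v_c1 = √(μ/r₁) = 7676 m/s; transfer-perigee v_p = √[μ(2/r₁ − 1/a_t)] = 9877 m/s.
At r₂: circular v_c2 = √(μ/r₂) = 3501 m/s; transfer-apogee v_a = √[μ(2/r₂ − 1/a_t)] = 2054 m/s.
Δv₂ = v_c2 − v_a = 1446 m/s.

Δv ≈ 1446 m/s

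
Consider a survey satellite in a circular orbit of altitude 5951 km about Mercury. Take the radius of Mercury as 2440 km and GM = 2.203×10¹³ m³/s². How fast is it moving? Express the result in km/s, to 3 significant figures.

r = 2440 + 5951 = 8391.0 km = 8.3910×10⁶ m.
For a circular orbit v = √(μ/r) = √(2.203×10¹³ / 8.391×10⁶) = √(2.625×10⁶) = 1620 m/s.
That is 1.620 km/s.

v ≈ 1.62 km/s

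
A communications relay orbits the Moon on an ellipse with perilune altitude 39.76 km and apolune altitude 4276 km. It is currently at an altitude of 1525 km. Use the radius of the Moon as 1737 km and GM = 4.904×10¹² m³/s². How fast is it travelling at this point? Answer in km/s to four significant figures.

r_p = 1737 + 39.76 = 1776.8 km = 1.7768×10⁶ m.
r_a = 1737 + 4276 = 6013.0 km = 6.0130×10⁶ m.
r = 1737 + 1525 = 3262.0 km = 3.262×10⁶ m.
Semi-major axis a = (r_p + r_a)/2 = 3894.9 km = 3.895×10⁶ m.
Vis-viva: v² = μ(2/r − 1/a) = 4.904×10¹² × (6.131×10⁻⁷ − 2.567×10⁻⁷) = 1.748×10⁶ m²/s².
v = 1322 m/s = 1.322 km/s.

v ≈ 1.322 km/s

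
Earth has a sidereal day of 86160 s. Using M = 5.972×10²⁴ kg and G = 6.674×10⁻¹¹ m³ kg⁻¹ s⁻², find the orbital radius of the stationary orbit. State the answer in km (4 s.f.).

r_sync ≈ 42160 km

μ = GM = 6.674×10⁻¹¹ × 5.972×10²⁴ = 3.986×10¹⁴ m³/s².
A synchronous orbit has period T, so by Kepler's third law a = (μT²/4π²)^(1/3).
μT²/4π² = 3.986×10¹⁴ × (8.616×10⁴)² / 39.48 = 7.495×10²² m³.
a = 4.216×10⁷ m = 42162 km.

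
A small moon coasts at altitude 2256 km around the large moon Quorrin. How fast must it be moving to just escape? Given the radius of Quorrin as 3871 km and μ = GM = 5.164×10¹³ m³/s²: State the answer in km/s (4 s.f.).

r = 3871 + 2256 = 6127.0 km = 6.1270×10⁶ m.
Escape speed v_esc = √(2μ/r) = √(2 × 5.164×10¹³ / 6.127×10⁶) = √(1.686×10⁷) = 4106 m/s.
= 4.106 km/s.

v_esc ≈ 4.106 km/s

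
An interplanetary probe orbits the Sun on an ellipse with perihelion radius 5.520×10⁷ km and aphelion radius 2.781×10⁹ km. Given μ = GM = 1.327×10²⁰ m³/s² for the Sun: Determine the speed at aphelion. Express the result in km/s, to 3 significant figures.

v ≈ 1.36 km/s

Semi-major axis a = (r_p + r_a)/2 = 1.4181×10⁹ km = 1.418×10¹² m.
Vis-viva: v² = μ(2/r − 1/a) = 1.327×10²⁰ × (7.192×10⁻¹³ − 7.052×10⁻¹³) = 1.857×10⁶ m²/s².
v = 1363 m/s = 1.363 km/s.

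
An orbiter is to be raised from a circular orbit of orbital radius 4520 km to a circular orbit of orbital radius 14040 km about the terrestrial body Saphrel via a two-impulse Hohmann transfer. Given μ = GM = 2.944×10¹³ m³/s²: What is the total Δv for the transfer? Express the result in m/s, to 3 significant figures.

r₁ = 4520 km = 4.520×10⁶ m.
r₂ = 14040 km = 1.404×10⁷ m.
Transfer ellipse a_t = (r₁ + r₂)/2 = 9.280×10⁶ m.
At r₁: circular v_c1 = √(μ/r₁) = 2552 m/s; transfer-periapsis v_p = √[μ(2/r₁ − 1/a_t)] = 3139 m/s.
Δv₁ = v_p − v_c1 = 587.0 m/s.
At r₂: circular v_c2 = √(μ/r₂) = 1448 m/s; transfer-apoapsis v_a = √[μ(2/r₂ − 1/a_t)] = 1011 m/s.
Δv₂ = v_c2 − v_a = 437.5 m/s.
Total Δv = Δv₁ + Δv₂ = 1024 m/s.

Δv_total ≈ 1020 m/s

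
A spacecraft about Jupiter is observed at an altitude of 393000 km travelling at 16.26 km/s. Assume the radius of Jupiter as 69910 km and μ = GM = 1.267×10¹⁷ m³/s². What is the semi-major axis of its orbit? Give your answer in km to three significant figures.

r = 69910 + 393000 = 4.6291×10⁵ km = 4.629×10⁸ m.
Specific orbital energy ε = v²/2 − μ/r = (16260)²/2 − 1.267×10¹⁷/4.629×10⁸ = -1.415×10⁸ J/kg.
Since ε = −μ/(2a), a = −μ/(2ε) = 4.477×10⁸ m = 4.4767×10⁵ km.

a ≈ 4.48×10⁵ km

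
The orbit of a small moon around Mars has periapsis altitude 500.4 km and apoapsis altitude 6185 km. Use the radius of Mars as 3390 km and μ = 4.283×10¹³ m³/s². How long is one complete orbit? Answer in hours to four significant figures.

T ≈ 4.659 hours

r_p = 3390 + 500.4 = 3890.4 km = 3.8904×10⁶ m.
r_a = 3390 + 6185 = 9575.0 km = 9.5750×10⁶ m.
Semi-major axis a = (r_p + r_a)/2 = (3890.4 + 9575.0)/2 = 6732.7 km = 6.733×10⁶ m.
By Kepler's third law T = 2π√(a³/μ) = 2π × 2.669×10³ = 1.677×10⁴ s.
= 4.659 hours.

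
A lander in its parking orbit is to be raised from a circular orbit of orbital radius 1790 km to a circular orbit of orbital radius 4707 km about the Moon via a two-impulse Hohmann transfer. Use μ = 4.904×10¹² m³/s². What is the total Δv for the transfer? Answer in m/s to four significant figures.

r₁ = 1790 km = 1.790×10⁶ m.
r₂ = 4707 km = 4.707×10⁶ m.
Transfer ellipse a_t = (r₁ + r₂)/2 = 3.248×10⁶ m.
At r₁: circular v_c1 = √(μ/r₁) = 1655 m/s; transfer-perilune v_p = √[μ(2/r₁ − 1/a_t)] = 1992 m/s.
Δv₁ = v_p − v_c1 = 337.2 m/s.
At r₂: circular v_c2 = √(μ/r₂) = 1021 m/s; transfer-apolune v_a = √[μ(2/r₂ − 1/a_t)] = 757.7 m/s.
Δv₂ = v_c2 − v_a = 263.0 m/s.
Total Δv = Δv₁ + Δv₂ = 600.2 m/s.

Δv_total ≈ 600.2 m/s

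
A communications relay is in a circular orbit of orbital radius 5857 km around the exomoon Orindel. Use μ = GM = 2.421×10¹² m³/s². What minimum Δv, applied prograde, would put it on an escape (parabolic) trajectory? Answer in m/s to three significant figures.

r = 5857 km = 5.857×10⁶ m.
Circular speed v_c = √(μ/r) = 642.9 m/s.
Escape speed v_esc = √(2μ/r) = √2 × v_c = 909.2 m/s.
Δv = v_esc − v_c = 266.3 m/s.

Δv ≈ 266 m/s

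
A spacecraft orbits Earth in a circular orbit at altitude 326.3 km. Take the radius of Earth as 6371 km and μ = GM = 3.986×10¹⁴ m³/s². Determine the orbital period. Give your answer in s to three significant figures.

T ≈ 5450 s

r = 6371 + 326.3 = 6697.3 km = 6.6973×10⁶ m.
Kepler's third law: T = 2π√(r³/μ) = 2π√((6.697×10⁶)³ / 3.986×10¹⁴).
r³/μ = 7.536×10⁵ s², so T = 2π × 8.681×10² = 5.455×10³ s.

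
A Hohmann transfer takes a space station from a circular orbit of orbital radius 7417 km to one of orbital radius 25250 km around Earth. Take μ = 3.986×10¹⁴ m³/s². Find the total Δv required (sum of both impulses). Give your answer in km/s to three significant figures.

r₁ = 7417 km = 7.417×10⁶ m.
r₂ = 25250 km = 2.525×10⁷ m.
Transfer ellipse a_t = (r₁ + r₂)/2 = 1.633×10⁷ m.
At r₁: circular v_c1 = √(μ/r₁) = 7331 m/s; transfer-perigee v_p = √[μ(2/r₁ − 1/a_t)] = 9115 m/s.
Δv₁ = v_p − v_c1 = 1784 m/s.
At r₂: circular v_c2 = √(μ/r₂) = 3973 m/s; transfer-apogee v_a = √[μ(2/r₂ − 1/a_t)] = 2677 m/s.
Δv₂ = v_c2 − v_a = 1296 m/s.
Total Δv = Δv₁ + Δv₂ = 3080 m/s = 3.080 km/s.

Δv_total ≈ 3.08 km/s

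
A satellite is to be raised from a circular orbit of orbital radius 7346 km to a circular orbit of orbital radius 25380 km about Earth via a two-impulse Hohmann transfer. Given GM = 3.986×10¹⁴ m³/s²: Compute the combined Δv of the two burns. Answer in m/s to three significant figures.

Δv_total ≈ 3120 m/s

r₁ = 7346 km = 7.346×10⁶ m.
r₂ = 25380 km = 2.538×10⁷ m.
Transfer ellipse a_t = (r₁ + r₂)/2 = 1.636×10⁷ m.
At r₁: circular v_c1 = √(μ/r₁) = 7366 m/s; transfer-perigee v_p = √[μ(2/r₁ − 1/a_t)] = 9174 m/s.
Δv₁ = v_p − v_c1 = 1808 m/s.
At r₂: circular v_c2 = √(μ/r₂) = 3963 m/s; transfer-apogee v_a = √[μ(2/r₂ − 1/a_t)] = 2655 m/s.
Δv₂ = v_c2 − v_a = 1308 m/s.
Total Δv = Δv₁ + Δv₂ = 3115 m/s.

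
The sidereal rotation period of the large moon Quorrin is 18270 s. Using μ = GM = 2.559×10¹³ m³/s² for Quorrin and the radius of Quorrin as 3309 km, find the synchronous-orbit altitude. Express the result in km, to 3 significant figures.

A synchronous orbit has period T, so by Kepler's third law a = (μT²/4π²)^(1/3).
μT²/4π² = 2.559×10¹³ × (1.827×10⁴)² / 39.48 = 2.164×10²⁰ m³.
a = 6.003×10⁶ m = 6003.4 km.
Altitude h = a − R = 6003.4 − 3309 = 2694.4 km.

h_sync ≈ 2690 km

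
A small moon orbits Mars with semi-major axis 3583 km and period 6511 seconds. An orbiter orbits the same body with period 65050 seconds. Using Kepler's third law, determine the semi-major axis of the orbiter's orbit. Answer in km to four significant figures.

a₂ ≈ 16620 km

Kepler's third law: a³ ∝ T², so a₂ = a₁ (T₂/T₁)^(2/3).
T₂/T₁ = 9.991, (T₂/T₁)^(2/3) = 4.639.
a₂ = 3583 × 4.639 = 16620 km.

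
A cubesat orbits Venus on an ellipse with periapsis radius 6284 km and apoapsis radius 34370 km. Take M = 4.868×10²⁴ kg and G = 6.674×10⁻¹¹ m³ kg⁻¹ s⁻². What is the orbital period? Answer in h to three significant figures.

T ≈ 8.87 h

μ = GM = 6.674×10⁻¹¹ × 4.868×10²⁴ = 3.249×10¹⁴ m³/s².
Semi-major axis a = (r_p + r_a)/2 = (6284.0 + 34370)/2 = 20327 km = 2.033×10⁷ m.
By Kepler's third law T = 2π√(a³/μ) = 2π × 5.084×10³ = 3.195×10⁴ s.
= 8.874 h.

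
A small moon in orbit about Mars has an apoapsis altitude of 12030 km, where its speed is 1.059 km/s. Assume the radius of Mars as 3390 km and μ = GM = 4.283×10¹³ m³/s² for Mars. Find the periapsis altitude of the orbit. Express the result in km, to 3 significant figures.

periapsis altitude ≈ 510 km

r_a = 3390 + 12030 = 15420 km = 1.542×10⁷ m.
Specific energy ε = v²/2 − μ/r = -2.217×10⁶ J/kg, so a = −μ/(2ε) = 9.660×10⁶ m.
The apsides satisfy r_p + r_a = 2a, so the periapsis radius is 2a − r_a = 3.900×10⁶ m = 3900.5 km.
Periapsis altitude = 3900.5 − 3390 = 510.46 km.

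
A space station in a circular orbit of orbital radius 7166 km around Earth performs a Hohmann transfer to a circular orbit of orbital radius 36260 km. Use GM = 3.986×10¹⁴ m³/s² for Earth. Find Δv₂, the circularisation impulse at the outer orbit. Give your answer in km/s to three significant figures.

r₁ = 7166 km = 7.166×10⁶ m.
r₂ = 36260 km = 3.626×10⁷ m.
Transfer ellipse a_t = (r₁ + r₂)/2 = 2.171×10⁷ m.
At r₁: circular v_c1 = √(μ/r₁) = 7458 m/s; transfer-perigee v_p = √[μ(2/r₁ − 1/a_t)] = 9638 m/s.
At r₂: circular v_c2 = √(μ/r₂) = 3316 m/s; transfer-apogee v_a = √[μ(2/r₂ − 1/a_t)] = 1905 m/s.
Δv₂ = v_c2 − v_a = 1411 m/s.
= 1.411 km/s.

Δv ≈ 1.41 km/s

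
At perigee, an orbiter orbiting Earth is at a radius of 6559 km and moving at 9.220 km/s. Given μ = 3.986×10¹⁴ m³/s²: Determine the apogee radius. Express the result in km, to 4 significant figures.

r_p = 6.559×10⁶ m.
Specific energy ε = v²/2 − μ/r = -1.827×10⁷ J/kg, so a = −μ/(2ε) = 1.091×10⁷ m.
The apsides satisfy r_p + r_a = 2a, so the apogee radius is 2a − r_p = 1.526×10⁷ m = 15261 km.

apogee radius ≈ 15260 km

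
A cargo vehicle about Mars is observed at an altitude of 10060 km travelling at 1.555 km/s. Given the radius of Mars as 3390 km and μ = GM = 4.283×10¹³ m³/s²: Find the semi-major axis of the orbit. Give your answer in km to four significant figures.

a ≈ 10840 km

r = 3390 + 10060 = 13450 km = 1.345×10⁷ m.
Vis-viva rearranged: 1/a = 2/r − v²/μ = 1.487×10⁻⁷ − 5.646×10⁻⁸ = 9.224×10⁻⁸ m⁻¹.
a = 1.084×10⁷ m = 10841 km.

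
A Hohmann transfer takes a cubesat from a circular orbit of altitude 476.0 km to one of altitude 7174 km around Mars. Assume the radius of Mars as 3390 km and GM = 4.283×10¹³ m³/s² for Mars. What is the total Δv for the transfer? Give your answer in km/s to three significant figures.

r₁ = 3390 + 476.0 = 3866.0 km = 3.8660×10⁶ m.
r₂ = 3390 + 7174 = 10564 km = 1.0564×10⁷ m.
Transfer ellipse a_t = (r₁ + r₂)/2 = 7.215×10⁶ m.
At r₁: circular v_c1 = √(μ/r₁) = 3328 m/s; transfer-periapsis v_p = √[μ(2/r₁ − 1/a_t)] = 4028 m/s.
Δv₁ = v_p − v_c1 = 699.1 m/s.
At r₂: circular v_c2 = √(μ/r₂) = 2014 m/s; transfer-apoapsis v_a = √[μ(2/r₂ − 1/a_t)] = 1474 m/s.
Δv₂ = v_c2 − v_a = 539.6 m/s.
Total Δv = Δv₁ + Δv₂ = 1239 m/s = 1.239 km/s.

Δv_total ≈ 1.24 km/s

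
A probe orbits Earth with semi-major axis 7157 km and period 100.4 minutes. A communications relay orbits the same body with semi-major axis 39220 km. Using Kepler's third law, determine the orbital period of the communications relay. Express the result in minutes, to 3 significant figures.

Kepler's third law: T² ∝ a³, so T₂ = T₁ (a₂/a₁)^(3/2).
a₂/a₁ = 5.480, (a₂/a₁)^(3/2) = 12.83.
T₂ = 100.4 × 12.83 = 1288 minutes.

T₂ ≈ 1290 minutes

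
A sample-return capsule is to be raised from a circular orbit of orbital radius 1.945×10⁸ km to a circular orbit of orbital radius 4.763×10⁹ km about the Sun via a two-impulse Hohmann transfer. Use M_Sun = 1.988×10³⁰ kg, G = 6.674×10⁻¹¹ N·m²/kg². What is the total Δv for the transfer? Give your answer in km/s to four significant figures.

μ = GM = 6.674×10⁻¹¹ × 1.988×10³⁰ = 1.327×10²⁰ m³/s².
r₁ = 1.945×10⁸ km = 1.945×10¹¹ m.
r₂ = 4.763×10⁹ km = 4.763×10¹² m.
Transfer ellipse a_t = (r₁ + r₂)/2 = 2.479×10¹² m.
At r₁: circular v_c1 = √(μ/r₁) = 26120 m/s; transfer-perihelion v_p = √[μ(2/r₁ − 1/a_t)] = 36200 m/s.
Δv₁ = v_p − v_c1 = 10090 m/s.
At r₂: circular v_c2 = √(μ/r₂) = 5278 m/s; transfer-aphelion v_a = √[μ(2/r₂ − 1/a_t)] = 1478 m/s.
Δv₂ = v_c2 − v_a = 3799 m/s.
Total Δv = Δv₁ + Δv₂ = 13890 m/s = 13.89 km/s.

Δv_total ≈ 13.89 km/s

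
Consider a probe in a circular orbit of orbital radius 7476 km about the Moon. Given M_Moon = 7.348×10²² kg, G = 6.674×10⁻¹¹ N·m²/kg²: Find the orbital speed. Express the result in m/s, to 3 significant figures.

v ≈ 810 m/s

μ = GM = 6.674×10⁻¹¹ × 7.348×10²² = 4.904×10¹² m³/s².
r = 7476 km = 7.476×10⁶ m.
For a circular orbit v = √(μ/r) = √(4.904×10¹² / 7.476×10⁶) = √(6.560×10⁵) = 809.9 m/s.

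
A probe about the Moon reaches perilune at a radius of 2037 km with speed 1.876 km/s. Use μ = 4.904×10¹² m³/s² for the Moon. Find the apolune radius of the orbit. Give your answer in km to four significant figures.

apolune radius ≈ 5534 km

r_p = 2.037×10⁶ m.
Specific energy ε = v²/2 − μ/r = -6.478×10⁵ J/kg, so a = −μ/(2ε) = 3.785×10⁶ m.
The apsides satisfy r_p + r_a = 2a, so the apolune radius is 2a − r_p = 5.534×10⁶ m = 5533.5 km.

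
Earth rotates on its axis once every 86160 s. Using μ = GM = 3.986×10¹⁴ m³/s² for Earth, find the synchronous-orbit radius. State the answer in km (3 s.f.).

A synchronous orbit has period T, so by Kepler's third law a = (μT²/4π²)^(1/3).
μT²/4π² = 3.986×10¹⁴ × (8.616×10⁴)² / 39.48 = 7.495×10²² m³.
a = 4.216×10⁷ m = 42163 km.

r_sync ≈ 42200 km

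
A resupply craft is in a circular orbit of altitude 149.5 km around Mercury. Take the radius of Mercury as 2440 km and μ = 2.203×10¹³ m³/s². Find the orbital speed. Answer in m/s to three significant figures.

r = 2440 + 149.5 = 2589.5 km = 2.5895×10⁶ m.
For a circular orbit v = √(μ/r) = √(2.203×10¹³ / 2.590×10⁶) = √(8.507×10⁶) = 2917 m/s.

v ≈ 2920 m/s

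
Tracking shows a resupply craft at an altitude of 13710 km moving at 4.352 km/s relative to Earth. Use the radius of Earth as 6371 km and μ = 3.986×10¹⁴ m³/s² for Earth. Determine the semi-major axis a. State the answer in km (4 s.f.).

r = 6371 + 13710 = 20081 km = 2.008×10⁷ m.
Vis-viva rearranged: 1/a = 2/r − v²/μ = 9.960×10⁻⁸ − 4.752×10⁻⁸ = 5.208×10⁻⁸ m⁻¹.
a = 1.920×10⁷ m = 19201 km.

a ≈ 19200 km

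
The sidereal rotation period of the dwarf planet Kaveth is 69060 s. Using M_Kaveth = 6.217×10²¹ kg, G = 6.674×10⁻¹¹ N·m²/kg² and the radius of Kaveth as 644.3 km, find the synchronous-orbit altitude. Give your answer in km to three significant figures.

h_sync ≈ 3040 km

μ = GM = 6.674×10⁻¹¹ × 6.217×10²¹ = 4.149×10¹¹ m³/s².
A synchronous orbit has period T, so by Kepler's third law a = (μT²/4π²)^(1/3).
μT²/4π² = 4.149×10¹¹ × (6.906×10⁴)² / 39.48 = 5.013×10¹⁹ m³.
a = 3.687×10⁶ m = 3687.1 km.
Altitude h = a − R = 3687.1 − 644.3 = 3042.8 km.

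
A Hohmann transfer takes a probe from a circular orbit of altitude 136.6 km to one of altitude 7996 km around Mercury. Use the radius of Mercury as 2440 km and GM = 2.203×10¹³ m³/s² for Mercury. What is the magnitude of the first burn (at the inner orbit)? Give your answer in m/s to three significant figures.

Δv ≈ 779 m/s

r₁ = 2440 + 136.6 = 2576.6 km = 2.5766×10⁶ m.
r₂ = 2440 + 7996 = 10436 km = 1.0436×10⁷ m.
Transfer ellipse a_t = (r₁ + r₂)/2 = 6.506×10⁶ m.
At r₁: circular v_c1 = √(μ/r₁) = 2924 m/s; transfer-periherm v_p = √[μ(2/r₁ − 1/a_t)] = 3703 m/s.
Δv₁ = v_p − v_c1 = 779.2 m/s.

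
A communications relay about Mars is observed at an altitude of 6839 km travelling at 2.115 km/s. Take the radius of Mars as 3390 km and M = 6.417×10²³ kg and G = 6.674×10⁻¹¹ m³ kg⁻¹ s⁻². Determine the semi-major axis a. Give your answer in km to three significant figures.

μ = GM = 6.674×10⁻¹¹ × 6.417×10²³ = 4.283×10¹³ m³/s².
r = 3390 + 6839 = 10229 km = 1.023×10⁷ m.
Specific orbital energy ε = v²/2 − μ/r = (2115)²/2 − 4.283×10¹³/1.023×10⁷ = -1.950×10⁶ J/kg.
Since ε = −μ/(2a), a = −μ/(2ε) = 1.098×10⁷ m = 10980 km.

a ≈ 11000 km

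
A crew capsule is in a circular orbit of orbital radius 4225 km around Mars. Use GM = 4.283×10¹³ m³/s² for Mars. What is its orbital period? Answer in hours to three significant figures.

r = 4225 km = 4.225×10⁶ m.
Kepler's third law: T = 2π√(r³/μ) = 2π√((4.225×10⁶)³ / 4.283×10¹³).
r³/μ = 1.761×10⁶ s², so T = 2π × 1.327×10³ = 8.338×10³ s.
Converting: 8.338×10³ s ÷ 3600 = 2.316 hours.

T ≈ 2.32 hours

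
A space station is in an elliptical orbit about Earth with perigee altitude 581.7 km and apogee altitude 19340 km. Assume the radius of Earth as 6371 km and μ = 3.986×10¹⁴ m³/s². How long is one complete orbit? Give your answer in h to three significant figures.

r_p = 6371 + 581.7 = 6952.7 km = 6.9527×10⁶ m.
r_a = 6371 + 19340 = 25711 km = 2.5711×10⁷ m.
Semi-major axis a = (r_p + r_a)/2 = (6952.7 + 25711)/2 = 16332 km = 1.633×10⁷ m.
By Kepler's third law T = 2π√(a³/μ) = 2π × 3.306×10³ = 2.077×10⁴ s.
= 5.770 h.

T ≈ 5.77 h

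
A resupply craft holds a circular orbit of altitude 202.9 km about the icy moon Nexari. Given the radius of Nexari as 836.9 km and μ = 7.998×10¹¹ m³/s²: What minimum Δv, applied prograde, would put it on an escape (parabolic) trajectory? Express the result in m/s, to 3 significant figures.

r = 836.9 + 202.9 = 1039.8 km = 1.0398×10⁶ m.
Circular speed v_c = √(μ/r) = 877.0 m/s.
Escape speed v_esc = √(2μ/r) = √2 × v_c = 1240 m/s.
Δv = v_esc − v_c = 363.3 m/s.

Δv ≈ 363 m/s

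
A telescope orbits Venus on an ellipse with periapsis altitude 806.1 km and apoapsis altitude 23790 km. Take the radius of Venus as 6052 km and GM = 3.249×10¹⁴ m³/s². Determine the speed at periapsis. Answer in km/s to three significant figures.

r_p = 6052 + 806.1 = 6858.1 km = 6.8581×10⁶ m.
r_a = 6052 + 23790 = 29842 km = 2.9842×10⁷ m.
Semi-major axis a = (r_p + r_a)/2 = 18350 km = 1.835×10⁷ m.
Vis-viva: v² = μ(2/r − 1/a) = 3.249×10¹⁴ × (2.916×10⁻⁷ − 5.450×10⁻⁸) = 7.704×10⁷ m²/s².
v = 8777 m/s = 8.777 km/s.

v ≈ 8.78 km/s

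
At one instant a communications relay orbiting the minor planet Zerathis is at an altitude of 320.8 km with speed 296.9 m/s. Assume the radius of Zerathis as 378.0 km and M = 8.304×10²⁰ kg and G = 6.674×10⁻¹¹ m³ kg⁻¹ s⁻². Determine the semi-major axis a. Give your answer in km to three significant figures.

μ = GM = 6.674×10⁻¹¹ × 8.304×10²⁰ = 5.542×10¹⁰ m³/s².
r = 378.0 + 320.8 = 698.80 km = 6.988×10⁵ m.
Vis-viva rearranged: 1/a = 2/r − v²/μ = 2.862×10⁻⁶ − 1.591×10⁻⁶ = 1.272×10⁻⁶ m⁻¹.
a = 7.865×10⁵ m = 786.47 km.

a ≈ 786 km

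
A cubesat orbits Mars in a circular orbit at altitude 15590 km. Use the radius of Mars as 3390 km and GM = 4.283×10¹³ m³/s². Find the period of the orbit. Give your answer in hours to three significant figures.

T ≈ 22.1 hours

r = 3390 + 15590 = 18980 km = 1.8980×10⁷ m.
Kepler's third law: T = 2π√(r³/μ) = 2π√((1.898×10⁷)³ / 4.283×10¹³).
r³/μ = 1.596×10⁸ s², so T = 2π × 1.263×10⁴ = 7.939×10⁴ s.
Converting: 7.939×10⁴ s ÷ 3600 = 22.05 hours.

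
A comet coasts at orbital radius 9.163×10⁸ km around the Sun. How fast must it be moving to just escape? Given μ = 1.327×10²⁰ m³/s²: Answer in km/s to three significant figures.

v_esc ≈ 17.0 km/s

r = 9.163×10⁸ km = 9.163×10¹¹ m.
Escape speed v_esc = √(2μ/r) = √(2 × 1.327×10²⁰ / 9.163×10¹¹) = √(2.896×10⁸) = 17020 m/s.
= 17.02 km/s.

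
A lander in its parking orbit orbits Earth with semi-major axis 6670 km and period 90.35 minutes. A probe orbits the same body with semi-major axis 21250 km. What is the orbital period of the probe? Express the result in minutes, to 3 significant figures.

Kepler's third law: T² ∝ a³, so T₂ = T₁ (a₂/a₁)^(3/2).
a₂/a₁ = 3.186, (a₂/a₁)^(3/2) = 5.687.
T₂ = 90.35 × 5.687 = 513.8 minutes.

T₂ ≈ 514 minutes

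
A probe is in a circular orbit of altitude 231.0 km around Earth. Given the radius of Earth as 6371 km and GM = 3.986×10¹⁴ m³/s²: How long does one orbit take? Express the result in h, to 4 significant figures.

T ≈ 1.483 h

r = 6371 + 231.0 = 6602.0 km = 6.6020×10⁶ m.
Kepler's third law: T = 2π√(r³/μ) = 2π√((6.602×10⁶)³ / 3.986×10¹⁴).
r³/μ = 7.219×10⁵ s², so T = 2π × 8.497×10² = 5.339×10³ s.
Converting: 5.339×10³ s ÷ 3600 = 1.483 h.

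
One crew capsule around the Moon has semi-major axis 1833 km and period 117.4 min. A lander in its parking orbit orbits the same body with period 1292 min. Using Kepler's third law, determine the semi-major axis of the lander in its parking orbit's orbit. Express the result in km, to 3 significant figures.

a₂ ≈ 9070 km

Kepler's third law: a³ ∝ T², so a₂ = a₁ (T₂/T₁)^(2/3).
T₂/T₁ = 11.01, (T₂/T₁)^(2/3) = 4.948.
a₂ = 1833 × 4.948 = 9069 km.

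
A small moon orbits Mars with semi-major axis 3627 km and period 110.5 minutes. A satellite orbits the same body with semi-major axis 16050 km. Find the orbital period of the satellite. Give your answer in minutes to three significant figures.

T₂ ≈ 1030 minutes

Kepler's third law: T² ∝ a³, so T₂ = T₁ (a₂/a₁)^(3/2).
a₂/a₁ = 4.425, (a₂/a₁)^(3/2) = 9.309.
T₂ = 110.5 × 9.309 = 1029 minutes.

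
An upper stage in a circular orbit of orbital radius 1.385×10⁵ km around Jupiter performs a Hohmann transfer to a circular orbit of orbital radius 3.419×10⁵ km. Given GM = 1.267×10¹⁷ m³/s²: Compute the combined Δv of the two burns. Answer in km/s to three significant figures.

Δv_total ≈ 10.5 km/s

r₁ = 1.385×10⁵ km = 1.385×10⁸ m.
r₂ = 3.419×10⁵ km = 3.419×10⁸ m.
Transfer ellipse a_t = (r₁ + r₂)/2 = 2.402×10⁸ m.
At r₁: circular v_c1 = √(μ/r₁) = 30250 m/s; transfer-perijove v_p = √[μ(2/r₁ − 1/a_t)] = 36080 m/s.
Δv₁ = v_p − v_c1 = 5839 m/s.
At r₂: circular v_c2 = √(μ/r₂) = 19250 m/s; transfer-apojove v_a = √[μ(2/r₂ − 1/a_t)] = 14620 m/s.
Δv₂ = v_c2 − v_a = 4633 m/s.
Total Δv = Δv₁ + Δv₂ = 10470 m/s = 10.47 km/s.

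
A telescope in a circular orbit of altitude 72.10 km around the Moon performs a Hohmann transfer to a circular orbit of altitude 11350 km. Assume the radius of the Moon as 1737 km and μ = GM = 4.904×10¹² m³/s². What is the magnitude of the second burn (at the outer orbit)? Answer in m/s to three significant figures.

r₁ = 1737 + 72.10 = 1809.1 km = 1.8091×10⁶ m.
r₂ = 1737 + 11350 = 13087 km = 1.3087×10⁷ m.
Transfer ellipse a_t = (r₁ + r₂)/2 = 7.448×10⁶ m.
At r₁: circular v_c1 = √(μ/r₁) = 1646 m/s; transfer-perilune v_p = √[μ(2/r₁ − 1/a_t)] = 2182 m/s.
At r₂: circular v_c2 = √(μ/r₂) = 612.1 m/s; transfer-apolune v_a = √[μ(2/r₂ − 1/a_t)] = 301.7 m/s.
Δv₂ = v_c2 − v_a = 310.5 m/s.

Δv ≈ 310 m/s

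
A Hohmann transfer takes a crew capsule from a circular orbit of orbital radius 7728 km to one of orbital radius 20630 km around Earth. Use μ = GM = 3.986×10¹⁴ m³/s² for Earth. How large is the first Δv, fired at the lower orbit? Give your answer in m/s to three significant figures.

r₁ = 7728 km = 7.728×10⁶ m.
r₂ = 20630 km = 2.063×10⁷ m.
Transfer ellipse a_t = (r₁ + r₂)/2 = 1.418×10⁷ m.
At r₁: circular v_c1 = √(μ/r₁) = 7182 m/s; transfer-perigee v_p = √[μ(2/r₁ − 1/a_t)] = 8663 m/s.
Δv₁ = v_p − v_c1 = 1481 m/s.

Δv ≈ 1480 m/s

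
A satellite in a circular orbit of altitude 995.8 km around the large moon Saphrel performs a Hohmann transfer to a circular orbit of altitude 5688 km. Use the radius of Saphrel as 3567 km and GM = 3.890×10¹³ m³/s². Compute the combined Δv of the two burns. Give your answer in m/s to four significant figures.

Δv_total ≈ 843.7 m/s

r₁ = 3567 + 995.8 = 4562.8 km = 4.5628×10⁶ m.
r₂ = 3567 + 5688 = 9255.0 km = 9.2550×10⁶ m.
Transfer ellipse a_t = (r₁ + r₂)/2 = 6.909×10⁶ m.
At r₁: circular v_c1 = √(μ/r₁) = 2920 m/s; transfer-periapsis v_p = √[μ(2/r₁ − 1/a_t)] = 3379 m/s.
Δv₁ = v_p − v_c1 = 459.6 m/s.
At r₂: circular v_c2 = √(μ/r₂) = 2050 m/s; transfer-apoapsis v_a = √[μ(2/r₂ − 1/a_t)] = 1666 m/s.
Δv₂ = v_c2 − v_a = 384.1 m/s.
Total Δv = Δv₁ + Δv₂ = 843.7 m/s.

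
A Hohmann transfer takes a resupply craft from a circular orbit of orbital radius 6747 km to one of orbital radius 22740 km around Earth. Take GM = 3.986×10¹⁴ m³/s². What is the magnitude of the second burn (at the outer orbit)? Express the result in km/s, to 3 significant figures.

r₁ = 6747 km = 6.747×10⁶ m.
r₂ = 22740 km = 2.274×10⁷ m.
Transfer ellipse a_t = (r₁ + r₂)/2 = 1.474×10⁷ m.
At r₁: circular v_c1 = √(μ/r₁) = 7686 m/s; transfer-perigee v_p = √[μ(2/r₁ − 1/a_t)] = 9546 m/s.
At r₂: circular v_c2 = √(μ/r₂) = 4187 m/s; transfer-apogee v_a = √[μ(2/r₂ − 1/a_t)] = 2832 m/s.
Δv₂ = v_c2 − v_a = 1354 m/s.
= 1.354 km/s.

Δv ≈ 1.35 km/s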